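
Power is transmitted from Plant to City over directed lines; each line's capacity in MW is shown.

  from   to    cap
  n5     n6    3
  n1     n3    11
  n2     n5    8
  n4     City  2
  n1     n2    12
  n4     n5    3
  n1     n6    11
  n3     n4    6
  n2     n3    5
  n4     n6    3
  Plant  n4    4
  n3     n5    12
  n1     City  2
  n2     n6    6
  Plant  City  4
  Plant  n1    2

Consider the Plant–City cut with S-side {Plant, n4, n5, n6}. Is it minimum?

Yes — it is a minimum cut (capacity 8).

Given cut capacity: 2 + 4 + 2 = 8.
Augment Plant→City: bottleneck 4, flow now 4.
Augment Plant→n1→City: bottleneck 2, flow now 6.
Augment Plant→n4→City: bottleneck 2, flow now 8.
No augmenting path remains; maximum flow = 8.
Cut capacity 8 equals the max flow, so it is a minimum cut.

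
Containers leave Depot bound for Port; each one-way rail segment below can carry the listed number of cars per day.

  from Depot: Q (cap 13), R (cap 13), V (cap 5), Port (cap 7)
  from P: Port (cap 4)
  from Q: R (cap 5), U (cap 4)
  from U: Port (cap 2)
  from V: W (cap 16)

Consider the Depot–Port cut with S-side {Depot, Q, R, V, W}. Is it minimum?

No — its capacity is 11, but the minimum cut has capacity 9.

Given cut capacity: 7 + 4 = 11.
Augment Depot→Port: bottleneck 7, flow now 7.
Augment Depot→Q→U→Port: bottleneck 2, flow now 9.
No augmenting path remains; maximum flow = 9.
In the residual graph, reachable from Depot: {Depot, Q, R, U, V, W}.
Min-cut edges: Depot→Port (7), U→Port (2); capacity 7 + 2 = 9.
Cut capacity 11 exceeds the max flow 9, so it is not minimum.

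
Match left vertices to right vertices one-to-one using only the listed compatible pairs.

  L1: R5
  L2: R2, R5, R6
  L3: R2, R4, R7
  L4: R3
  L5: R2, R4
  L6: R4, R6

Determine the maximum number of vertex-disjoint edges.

Unit-capacity flow: source→left, listed edges, right→sink; max matching = max flow.
Augmenting path L1→R5 (+1); matched 1.
Augmenting path L2→R2 (+1); matched 2.
Augmenting path L3→R4 (+1); matched 3.
Augmenting path L4→R3 (+1); matched 4.
Augmenting path L6→R6 (+1); matched 5.
Augmenting path L5→R4→L3→R7 (+1); matched 6.
No augmenting path remains; maximum matching = 6.
König certificate: {L1, L2, L3, L4, L5, L6} is a vertex cover of size 6 (every listed pair touches it), so no matching can be larger.

6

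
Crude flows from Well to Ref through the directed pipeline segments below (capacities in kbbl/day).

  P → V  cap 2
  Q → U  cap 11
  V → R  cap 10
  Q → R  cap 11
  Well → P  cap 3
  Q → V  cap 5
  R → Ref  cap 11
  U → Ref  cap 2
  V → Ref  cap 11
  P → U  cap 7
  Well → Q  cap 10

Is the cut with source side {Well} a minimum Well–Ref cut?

Given cut capacity: 3 + 10 = 13.
Augment Well→P→U→Ref: bottleneck 2, flow now 2.
Augment Well→P→V→Ref: bottleneck 1, flow now 3.
Augment Well→Q→R→Ref: bottleneck 10, flow now 13.
No augmenting path remains; maximum flow = 13.
Cut capacity 13 equals the max flow, so it is a minimum cut.

Yes — it is a minimum cut (capacity 13).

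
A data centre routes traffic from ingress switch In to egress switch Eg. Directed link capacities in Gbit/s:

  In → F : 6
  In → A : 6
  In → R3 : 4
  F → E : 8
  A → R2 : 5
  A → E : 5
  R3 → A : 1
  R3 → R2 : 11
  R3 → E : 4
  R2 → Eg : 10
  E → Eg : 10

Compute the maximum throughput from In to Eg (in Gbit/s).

Augment In→F→E→Eg: bottleneck 6, flow now 6.
Augment In→A→R2→Eg: bottleneck 5, flow now 11.
Augment In→A→E→Eg: bottleneck 1, flow now 12.
Augment In→R3→R2→Eg: bottleneck 4, flow now 16.
No augmenting path remains; maximum flow = 16.
In the residual graph, reachable from In: {In}.
Min-cut edges: In→F (6), In→A (6), In→R3 (4); capacity 6 + 6 + 4 = 16.
This cut is saturated, so no flow can exceed 16.

16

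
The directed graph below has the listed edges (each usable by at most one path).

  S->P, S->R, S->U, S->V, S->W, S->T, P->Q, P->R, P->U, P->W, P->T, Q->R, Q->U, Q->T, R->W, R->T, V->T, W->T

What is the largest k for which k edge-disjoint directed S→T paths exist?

5

Assign every edge capacity 1; by Menger, the answer equals the max flow.
Path S→T (+1); total 1.
Path S→P→T (+1); total 2.
Path S→R→T (+1); total 3.
Path S→V→T (+1); total 4.
Path S→W→T (+1); total 5.
No residual S→T path; max flow = 5.
Certifying cut of size 5: {S→P, S→R, S→T, S→V, S→W}.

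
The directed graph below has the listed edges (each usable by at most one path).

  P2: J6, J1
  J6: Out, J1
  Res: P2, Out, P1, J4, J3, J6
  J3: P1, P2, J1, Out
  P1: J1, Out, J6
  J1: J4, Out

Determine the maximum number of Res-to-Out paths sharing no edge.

Assign every edge capacity 1; by Menger, the answer equals the max flow.
Path Res→Out (+1); total 1.
Path Res→J3→Out (+1); total 2.
Path Res→P1→Out (+1); total 3.
Path Res→J6→Out (+1); total 4.
Path Res→P2→J1→Out (+1); total 5.
No residual Res→Out path; max flow = 5.
Certifying cut of size 5: {Res→J3, Res→J6, Res→Out, Res→P1, Res→P2}.

5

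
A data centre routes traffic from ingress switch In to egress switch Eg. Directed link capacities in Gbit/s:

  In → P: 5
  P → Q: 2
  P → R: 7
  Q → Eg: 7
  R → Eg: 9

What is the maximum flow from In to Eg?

Augment In→P→Q→Eg: bottleneck 2, flow now 2.
Augment In→P→R→Eg: bottleneck 3, flow now 5.
No augmenting path remains; maximum flow = 5.
In the residual graph, reachable from In: {In}.
Min-cut edges: In→P (5); capacity 5 = 5.
This cut is saturated, so no flow can exceed 5.

5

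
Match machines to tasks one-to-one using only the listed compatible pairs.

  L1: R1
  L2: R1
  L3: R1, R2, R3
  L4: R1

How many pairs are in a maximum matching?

Unit-capacity flow: source→left, listed edges, right→sink; max matching = max flow.
Augmenting path L1→R1 (+1); matched 1.
Augmenting path L3→R2 (+1); matched 2.
No augmenting path remains; maximum matching = 2.
König certificate: {L3, R1} is a vertex cover of size 2 (every listed pair touches it), so no matching can be larger.

2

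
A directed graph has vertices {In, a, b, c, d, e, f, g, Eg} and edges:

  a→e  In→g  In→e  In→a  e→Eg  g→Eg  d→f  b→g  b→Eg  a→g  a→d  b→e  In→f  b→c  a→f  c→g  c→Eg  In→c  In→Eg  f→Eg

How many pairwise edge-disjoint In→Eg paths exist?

5

Assign every edge capacity 1; by Menger, the answer equals the max flow.
Path In→Eg (+1); total 1.
Path In→c→Eg (+1); total 2.
Path In→e→Eg (+1); total 3.
Path In→f→Eg (+1); total 4.
Path In→g→Eg (+1); total 5.
No residual In→Eg path; max flow = 5.
Certifying cut of size 5: {In→Eg, In→c, e→Eg, f→Eg, g→Eg}.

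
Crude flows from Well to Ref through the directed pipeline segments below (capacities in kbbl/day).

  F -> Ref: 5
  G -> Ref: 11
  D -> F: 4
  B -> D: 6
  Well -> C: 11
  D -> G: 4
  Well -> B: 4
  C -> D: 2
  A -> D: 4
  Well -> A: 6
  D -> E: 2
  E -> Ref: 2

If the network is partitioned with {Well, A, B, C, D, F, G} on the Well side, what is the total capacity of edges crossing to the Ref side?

18

Edges leaving {Well, A, B, C, D, F, G}: D→E (2), F→Ref (5), G→Ref (11).
Cut capacity = 2 + 5 + 11 = 18.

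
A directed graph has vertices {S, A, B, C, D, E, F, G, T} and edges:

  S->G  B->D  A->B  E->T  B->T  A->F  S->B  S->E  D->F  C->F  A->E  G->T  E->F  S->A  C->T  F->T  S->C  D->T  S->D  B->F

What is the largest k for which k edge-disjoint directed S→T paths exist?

6

Assign every edge capacity 1; by Menger, the answer equals the max flow.
Path S→B→T (+1); total 1.
Path S→C→T (+1); total 2.
Path S→D→T (+1); total 3.
Path S→E→T (+1); total 4.
Path S→G→T (+1); total 5.
Path S→A→F→T (+1); total 6.
No residual S→T path; max flow = 6.
Certifying cut of size 6: {S→A, S→B, S→C, S→D, S→E, S→G}.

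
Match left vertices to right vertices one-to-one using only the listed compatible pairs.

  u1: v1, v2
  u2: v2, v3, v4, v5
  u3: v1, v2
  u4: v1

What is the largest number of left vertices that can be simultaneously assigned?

Unit-capacity flow: source→left, listed edges, right→sink; max matching = max flow.
Augmenting path u1→v1 (+1); matched 1.
Augmenting path u2→v2 (+1); matched 2.
Augmenting path u3→v2→u2→v3 (+1); matched 3.
No augmenting path remains; maximum matching = 3.
König certificate: {u2, v1, v2} is a vertex cover of size 3 (every listed pair touches it), so no matching can be larger.

3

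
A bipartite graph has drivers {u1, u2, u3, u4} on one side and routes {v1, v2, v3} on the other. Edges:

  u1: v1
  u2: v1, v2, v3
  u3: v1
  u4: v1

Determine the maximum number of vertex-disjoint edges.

Unit-capacity flow: source→left, listed edges, right→sink; max matching = max flow.
Augmenting path u1→v1 (+1); matched 1.
Augmenting path u2→v2 (+1); matched 2.
No augmenting path remains; maximum matching = 2.
König certificate: {u2, v1} is a vertex cover of size 2 (every listed pair touches it), so no matching can be larger.

2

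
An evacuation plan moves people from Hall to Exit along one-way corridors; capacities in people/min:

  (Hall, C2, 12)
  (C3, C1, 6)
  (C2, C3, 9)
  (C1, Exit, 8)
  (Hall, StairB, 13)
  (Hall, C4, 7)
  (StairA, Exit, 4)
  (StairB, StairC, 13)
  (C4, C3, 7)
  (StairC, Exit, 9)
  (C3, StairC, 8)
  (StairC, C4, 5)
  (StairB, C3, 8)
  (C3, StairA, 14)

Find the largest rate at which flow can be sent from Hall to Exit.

Augment Hall→StairB→StairC→Exit: bottleneck 9, flow now 9.
Augment Hall→C4→C3→C1→Exit: bottleneck 6, flow now 15.
Augment Hall→C4→C3→StairA→Exit: bottleneck 1, flow now 16.
Augment Hall→C2→C3→StairA→Exit: bottleneck 3, flow now 19.
No augmenting path remains; maximum flow = 19.
In the residual graph, reachable from Hall: {Hall, C4, C2, StairB, C3, StairC, StairA}.
Min-cut edges: C3→C1 (6), StairC→Exit (9), StairA→Exit (4); capacity 6 + 9 + 4 = 19.
This cut is saturated, so no flow can exceed 19.

19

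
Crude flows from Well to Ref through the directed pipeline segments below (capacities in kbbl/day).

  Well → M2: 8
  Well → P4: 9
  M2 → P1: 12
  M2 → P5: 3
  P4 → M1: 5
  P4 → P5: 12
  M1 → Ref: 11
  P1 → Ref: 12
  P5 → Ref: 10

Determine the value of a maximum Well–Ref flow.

Augment Well→M2→P1→Ref: bottleneck 8, flow now 8.
Augment Well→P4→M1→Ref: bottleneck 5, flow now 13.
Augment Well→P4→P5→Ref: bottleneck 4, flow now 17.
No augmenting path remains; maximum flow = 17.
In the residual graph, reachable from Well: {Well}.
Min-cut edges: Well→M2 (8), Well→P4 (9); capacity 8 + 9 = 17.
This cut is saturated, so no flow can exceed 17.

17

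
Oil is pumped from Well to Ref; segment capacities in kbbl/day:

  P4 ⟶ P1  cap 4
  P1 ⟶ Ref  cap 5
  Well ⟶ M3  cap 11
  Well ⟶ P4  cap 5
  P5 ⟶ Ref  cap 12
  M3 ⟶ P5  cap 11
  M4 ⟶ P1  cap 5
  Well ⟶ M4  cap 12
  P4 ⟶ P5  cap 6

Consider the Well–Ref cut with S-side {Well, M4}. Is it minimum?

Given cut capacity: 5 + 11 + 5 = 21.
Augment Well→M4→P1→Ref: bottleneck 5, flow now 5.
Augment Well→P4→P5→Ref: bottleneck 5, flow now 10.
Augment Well→M3→P5→Ref: bottleneck 7, flow now 17.
No augmenting path remains; maximum flow = 17.
In the residual graph, reachable from Well: {Well, M4, P4, M3, P5, P1}.
Min-cut edges: P5→Ref (12), P1→Ref (5); capacity 12 + 5 = 17.
Cut capacity 21 exceeds the max flow 17, so it is not minimum.

No — its capacity is 21, but the minimum cut has capacity 17.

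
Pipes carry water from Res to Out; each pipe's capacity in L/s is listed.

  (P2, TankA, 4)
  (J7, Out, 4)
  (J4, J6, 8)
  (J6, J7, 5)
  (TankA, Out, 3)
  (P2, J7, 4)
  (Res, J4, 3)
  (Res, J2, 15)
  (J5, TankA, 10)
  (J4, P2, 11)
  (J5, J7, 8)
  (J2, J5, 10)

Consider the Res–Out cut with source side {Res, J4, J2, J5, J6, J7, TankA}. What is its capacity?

Edges leaving {Res, J4, J2, J5, J6, J7, TankA}: J4→P2 (11), J7→Out (4), TankA→Out (3).
Cut capacity = 11 + 4 + 3 = 18.

18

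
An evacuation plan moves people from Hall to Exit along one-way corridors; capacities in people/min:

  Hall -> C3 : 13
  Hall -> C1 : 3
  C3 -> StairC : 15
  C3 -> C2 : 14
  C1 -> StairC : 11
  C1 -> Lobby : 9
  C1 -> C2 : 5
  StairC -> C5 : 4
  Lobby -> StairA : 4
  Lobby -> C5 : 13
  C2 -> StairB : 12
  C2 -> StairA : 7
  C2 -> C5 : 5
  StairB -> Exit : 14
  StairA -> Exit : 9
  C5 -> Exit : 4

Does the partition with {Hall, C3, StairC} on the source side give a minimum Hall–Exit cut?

No — its capacity is 21, but the minimum cut has capacity 16.

Given cut capacity: 3 + 14 + 4 = 21.
Augment Hall→C3→StairC→C5→Exit: bottleneck 4, flow now 4.
Augment Hall→C3→C2→StairB→Exit: bottleneck 9, flow now 13.
Augment Hall→C1→Lobby→StairA→Exit: bottleneck 3, flow now 16.
No augmenting path remains; maximum flow = 16.
In the residual graph, reachable from Hall: {Hall}.
Min-cut edges: Hall→C3 (13), Hall→C1 (3); capacity 13 + 3 = 16.
Cut capacity 21 exceeds the max flow 16, so it is not minimum.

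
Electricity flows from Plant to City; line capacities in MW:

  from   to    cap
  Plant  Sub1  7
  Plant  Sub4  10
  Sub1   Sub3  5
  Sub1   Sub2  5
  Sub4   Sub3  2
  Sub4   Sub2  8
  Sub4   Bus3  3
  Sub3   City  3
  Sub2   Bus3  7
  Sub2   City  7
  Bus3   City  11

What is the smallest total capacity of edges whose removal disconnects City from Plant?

17

Augment Plant→Sub1→Sub3→City: bottleneck 3, flow now 3.
Augment Plant→Sub1→Sub2→City: bottleneck 4, flow now 7.
Augment Plant→Sub4→Sub2→City: bottleneck 3, flow now 10.
Augment Plant→Sub4→Bus3→City: bottleneck 3, flow now 13.
Augment Plant→Sub4→Sub2→Bus3→City: bottleneck 4, flow now 17.
No augmenting path remains; maximum flow = 17.
By max-flow min-cut, the minimum cut capacity equals the max flow.
In the residual graph, reachable from Plant: {Plant}.
Min-cut edges: Plant→Sub1 (7), Plant→Sub4 (10); capacity 7 + 10 = 17.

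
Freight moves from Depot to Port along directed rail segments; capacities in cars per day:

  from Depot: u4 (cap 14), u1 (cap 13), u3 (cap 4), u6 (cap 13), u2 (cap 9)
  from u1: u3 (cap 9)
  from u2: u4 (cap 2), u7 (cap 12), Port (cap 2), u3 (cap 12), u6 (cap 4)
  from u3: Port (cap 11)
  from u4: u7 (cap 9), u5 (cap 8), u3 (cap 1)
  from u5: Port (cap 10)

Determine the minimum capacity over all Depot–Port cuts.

21

Augment Depot→u2→Port: bottleneck 2, flow now 2.
Augment Depot→u3→Port: bottleneck 4, flow now 6.
Augment Depot→u1→u3→Port: bottleneck 7, flow now 13.
Augment Depot→u4→u5→Port: bottleneck 8, flow now 21.
No augmenting path remains; maximum flow = 21.
By max-flow min-cut, the minimum cut capacity equals the max flow.
In the residual graph, reachable from Depot: {Depot, u1, u2, u3, u4, u6, u7}.
Min-cut edges: u2→Port (2), u3→Port (11), u4→u5 (8); capacity 2 + 11 + 8 = 21.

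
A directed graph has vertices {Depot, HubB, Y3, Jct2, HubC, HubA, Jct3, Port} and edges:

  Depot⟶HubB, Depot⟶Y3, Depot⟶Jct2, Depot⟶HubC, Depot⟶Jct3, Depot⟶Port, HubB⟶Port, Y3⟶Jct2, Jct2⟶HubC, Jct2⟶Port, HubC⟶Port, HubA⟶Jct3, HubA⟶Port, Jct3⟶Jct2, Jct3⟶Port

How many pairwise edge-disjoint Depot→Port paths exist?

5

Assign every edge capacity 1; by Menger, the answer equals the max flow.
Path Depot→Port (+1); total 1.
Path Depot→HubB→Port (+1); total 2.
Path Depot→Jct2→Port (+1); total 3.
Path Depot→HubC→Port (+1); total 4.
Path Depot→Jct3→Port (+1); total 5.
No residual Depot→Port path; max flow = 5.
Certifying cut of size 5: {Depot→HubB, Depot→Jct3, Depot→Port, HubC→Port, Jct2→Port}.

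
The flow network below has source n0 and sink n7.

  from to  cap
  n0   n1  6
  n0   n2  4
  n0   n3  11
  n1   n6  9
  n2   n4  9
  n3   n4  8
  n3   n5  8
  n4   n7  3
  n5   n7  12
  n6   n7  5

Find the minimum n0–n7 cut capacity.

Augment n0→n1→n6→n7: bottleneck 5, flow now 5.
Augment n0→n2→n4→n7: bottleneck 3, flow now 8.
Augment n0→n3→n5→n7: bottleneck 8, flow now 16.
No augmenting path remains; maximum flow = 16.
By max-flow min-cut, the minimum cut capacity equals the max flow.
In the residual graph, reachable from n0: {n0, n1, n2, n3, n4, n6}.
Min-cut edges: n3→n5 (8), n4→n7 (3), n6→n7 (5); capacity 8 + 3 + 5 = 16.

16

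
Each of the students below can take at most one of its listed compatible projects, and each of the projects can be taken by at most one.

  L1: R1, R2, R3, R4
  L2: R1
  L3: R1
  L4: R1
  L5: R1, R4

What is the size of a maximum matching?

3

Unit-capacity flow: source→left, listed edges, right→sink; max matching = max flow.
Augmenting path L1→R1 (+1); matched 1.
Augmenting path L5→R4 (+1); matched 2.
Augmenting path L2→R1→L1→R2 (+1); matched 3.
No augmenting path remains; maximum matching = 3.
König certificate: {L1, L5, R1} is a vertex cover of size 3 (every listed pair touches it), so no matching can be larger.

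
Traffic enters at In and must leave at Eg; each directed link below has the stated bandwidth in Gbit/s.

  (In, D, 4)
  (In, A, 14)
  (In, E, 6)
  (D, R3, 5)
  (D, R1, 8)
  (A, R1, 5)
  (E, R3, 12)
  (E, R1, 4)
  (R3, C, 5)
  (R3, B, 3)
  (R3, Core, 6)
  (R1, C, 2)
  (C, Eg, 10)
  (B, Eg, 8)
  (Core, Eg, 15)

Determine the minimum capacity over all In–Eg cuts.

Augment In→D→R3→C→Eg: bottleneck 4, flow now 4.
Augment In→A→R1→C→Eg: bottleneck 2, flow now 6.
Augment In→E→R3→C→Eg: bottleneck 1, flow now 7.
Augment In→E→R3→B→Eg: bottleneck 3, flow now 10.
Augment In→E→R3→Core→Eg: bottleneck 2, flow now 12.
No augmenting path remains; maximum flow = 12.
By max-flow min-cut, the minimum cut capacity equals the max flow.
In the residual graph, reachable from In: {In, A, R1}.
Min-cut edges: In→D (4), In→E (6), R1→C (2); capacity 4 + 6 + 2 = 12.

12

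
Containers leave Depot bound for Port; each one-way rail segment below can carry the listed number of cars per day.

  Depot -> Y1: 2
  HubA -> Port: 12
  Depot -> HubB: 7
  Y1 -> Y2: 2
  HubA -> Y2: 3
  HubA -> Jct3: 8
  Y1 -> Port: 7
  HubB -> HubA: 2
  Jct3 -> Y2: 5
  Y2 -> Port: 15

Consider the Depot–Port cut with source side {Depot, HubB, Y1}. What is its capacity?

Edges leaving {Depot, HubB, Y1}: HubB→HubA (2), Y1→Y2 (2), Y1→Port (7).
Cut capacity = 2 + 2 + 7 = 11.

11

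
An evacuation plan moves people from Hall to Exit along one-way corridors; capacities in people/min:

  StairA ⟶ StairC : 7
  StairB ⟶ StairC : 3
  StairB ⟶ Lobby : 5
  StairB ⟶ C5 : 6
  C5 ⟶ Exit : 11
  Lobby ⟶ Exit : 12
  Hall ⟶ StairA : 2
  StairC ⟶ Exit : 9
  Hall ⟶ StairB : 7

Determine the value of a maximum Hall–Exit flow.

9

Augment Hall→StairA→StairC→Exit: bottleneck 2, flow now 2.
Augment Hall→StairB→StairC→Exit: bottleneck 3, flow now 5.
Augment Hall→StairB→C5→Exit: bottleneck 4, flow now 9.
No augmenting path remains; maximum flow = 9.
In the residual graph, reachable from Hall: {Hall}.
Min-cut edges: Hall→StairA (2), Hall→StairB (7); capacity 2 + 7 = 9.
This cut is saturated, so no flow can exceed 9.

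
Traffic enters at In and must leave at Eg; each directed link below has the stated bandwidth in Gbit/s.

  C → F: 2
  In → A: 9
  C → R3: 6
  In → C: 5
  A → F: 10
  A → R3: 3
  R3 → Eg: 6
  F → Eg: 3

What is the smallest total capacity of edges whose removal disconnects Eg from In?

Augment In→A→R3→Eg: bottleneck 3, flow now 3.
Augment In→A→F→Eg: bottleneck 3, flow now 6.
Augment In→C→R3→Eg: bottleneck 3, flow now 9.
No augmenting path remains; maximum flow = 9.
By max-flow min-cut, the minimum cut capacity equals the max flow.
In the residual graph, reachable from In: {In, A, C, R3, F}.
Min-cut edges: R3→Eg (6), F→Eg (3); capacity 6 + 3 = 9.

9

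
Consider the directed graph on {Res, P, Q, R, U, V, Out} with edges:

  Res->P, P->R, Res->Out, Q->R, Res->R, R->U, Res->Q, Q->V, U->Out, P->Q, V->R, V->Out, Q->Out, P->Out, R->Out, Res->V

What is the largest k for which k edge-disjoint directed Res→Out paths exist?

5

Assign every edge capacity 1; by Menger, the answer equals the max flow.
Path Res→Out (+1); total 1.
Path Res→P→Out (+1); total 2.
Path Res→Q→Out (+1); total 3.
Path Res→R→Out (+1); total 4.
Path Res→V→Out (+1); total 5.
No residual Res→Out path; max flow = 5.
Certifying cut of size 5: {Res→Out, Res→P, Res→Q, Res→R, Res→V}.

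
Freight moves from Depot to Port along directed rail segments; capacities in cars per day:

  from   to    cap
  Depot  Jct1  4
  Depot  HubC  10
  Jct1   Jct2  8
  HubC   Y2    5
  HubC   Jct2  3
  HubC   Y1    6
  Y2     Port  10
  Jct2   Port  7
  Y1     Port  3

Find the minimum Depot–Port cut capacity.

Augment Depot→Jct1→Jct2→Port: bottleneck 4, flow now 4.
Augment Depot→HubC→Y2→Port: bottleneck 5, flow now 9.
Augment Depot→HubC→Jct2→Port: bottleneck 3, flow now 12.
Augment Depot→HubC→Y1→Port: bottleneck 2, flow now 14.
No augmenting path remains; maximum flow = 14.
By max-flow min-cut, the minimum cut capacity equals the max flow.
In the residual graph, reachable from Depot: {Depot}.
Min-cut edges: Depot→Jct1 (4), Depot→HubC (10); capacity 4 + 10 = 14.

14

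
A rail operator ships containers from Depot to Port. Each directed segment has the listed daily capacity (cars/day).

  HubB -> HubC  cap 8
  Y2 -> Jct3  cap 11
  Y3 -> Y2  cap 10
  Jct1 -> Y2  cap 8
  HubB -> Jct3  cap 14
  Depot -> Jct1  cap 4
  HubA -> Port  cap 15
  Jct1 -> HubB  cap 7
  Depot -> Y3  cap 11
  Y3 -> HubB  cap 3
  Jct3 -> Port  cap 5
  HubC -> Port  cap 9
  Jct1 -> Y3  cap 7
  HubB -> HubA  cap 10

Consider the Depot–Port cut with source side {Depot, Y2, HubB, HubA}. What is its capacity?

Edges leaving {Depot, Y2, HubB, HubA}: Depot→Jct1 (4), Depot→Y3 (11), Y2→Jct3 (11), HubB→HubC (8), HubB→Jct3 (14), HubA→Port (15).
Cut capacity = 4 + 11 + 11 + 8 + 14 + 15 = 63.

63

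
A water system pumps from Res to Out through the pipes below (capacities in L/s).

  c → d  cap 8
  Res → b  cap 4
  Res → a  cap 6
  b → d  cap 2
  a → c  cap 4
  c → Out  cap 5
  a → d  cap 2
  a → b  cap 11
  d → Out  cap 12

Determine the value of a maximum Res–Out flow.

8

Augment Res→a→c→Out: bottleneck 4, flow now 4.
Augment Res→a→d→Out: bottleneck 2, flow now 6.
Augment Res→b→d→Out: bottleneck 2, flow now 8.
No augmenting path remains; maximum flow = 8.
In the residual graph, reachable from Res: {Res, b}.
Min-cut edges: Res→a (6), b→d (2); capacity 6 + 2 = 8.
This cut is saturated, so no flow can exceed 8.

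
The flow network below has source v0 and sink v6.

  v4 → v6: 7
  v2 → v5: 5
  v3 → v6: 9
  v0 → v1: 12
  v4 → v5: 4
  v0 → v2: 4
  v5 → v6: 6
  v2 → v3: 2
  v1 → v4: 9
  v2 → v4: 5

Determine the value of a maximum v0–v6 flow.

13

Augment v0→v1→v4→v6: bottleneck 7, flow now 7.
Augment v0→v2→v3→v6: bottleneck 2, flow now 9.
Augment v0→v2→v5→v6: bottleneck 2, flow now 11.
Augment v0→v1→v4→v5→v6: bottleneck 2, flow now 13.
No augmenting path remains; maximum flow = 13.
In the residual graph, reachable from v0: {v0, v1}.
Min-cut edges: v0→v2 (4), v1→v4 (9); capacity 4 + 9 = 13.
This cut is saturated, so no flow can exceed 13.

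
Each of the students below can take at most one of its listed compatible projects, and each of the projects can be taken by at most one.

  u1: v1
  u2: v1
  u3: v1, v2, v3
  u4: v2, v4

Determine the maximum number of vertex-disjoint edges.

Unit-capacity flow: source→left, listed edges, right→sink; max matching = max flow.
Augmenting path u1→v1 (+1); matched 1.
Augmenting path u3→v2 (+1); matched 2.
Augmenting path u4→v4 (+1); matched 3.
No augmenting path remains; maximum matching = 3.
König certificate: {u3, u4, v1} is a vertex cover of size 3 (every listed pair touches it), so no matching can be larger.

3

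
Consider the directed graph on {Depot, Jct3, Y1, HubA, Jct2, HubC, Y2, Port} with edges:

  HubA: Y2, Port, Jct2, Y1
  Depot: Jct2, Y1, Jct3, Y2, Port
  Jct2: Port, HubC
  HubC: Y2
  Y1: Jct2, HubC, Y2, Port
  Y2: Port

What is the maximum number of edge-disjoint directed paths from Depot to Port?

4

Assign every edge capacity 1; by Menger, the answer equals the max flow.
Path Depot→Port (+1); total 1.
Path Depot→Y1→Port (+1); total 2.
Path Depot→Jct2→Port (+1); total 3.
Path Depot→Y2→Port (+1); total 4.
No residual Depot→Port path; max flow = 4.
Certifying cut of size 4: {Depot→Jct2, Depot→Port, Depot→Y1, Depot→Y2}.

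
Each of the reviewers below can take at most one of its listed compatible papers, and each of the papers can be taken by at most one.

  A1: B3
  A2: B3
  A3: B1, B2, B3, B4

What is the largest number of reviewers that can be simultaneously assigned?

2

Unit-capacity flow: source→left, listed edges, right→sink; max matching = max flow.
Augmenting path A1→B3 (+1); matched 1.
Augmenting path A3→B1 (+1); matched 2.
No augmenting path remains; maximum matching = 2.
König certificate: {A3, B3} is a vertex cover of size 2 (every listed pair touches it), so no matching can be larger.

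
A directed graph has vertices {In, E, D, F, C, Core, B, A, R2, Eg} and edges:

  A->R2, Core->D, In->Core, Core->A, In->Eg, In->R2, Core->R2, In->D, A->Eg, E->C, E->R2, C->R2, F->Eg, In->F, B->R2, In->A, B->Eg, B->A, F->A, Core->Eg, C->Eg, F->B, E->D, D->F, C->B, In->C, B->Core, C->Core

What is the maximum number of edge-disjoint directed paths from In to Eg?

Assign every edge capacity 1; by Menger, the answer equals the max flow.
Path In→Eg (+1); total 1.
Path In→F→Eg (+1); total 2.
Path In→C→Eg (+1); total 3.
Path In→Core→Eg (+1); total 4.
Path In→A→Eg (+1); total 5.
Path In→D→F→B→Eg (+1); total 6.
No residual In→Eg path; max flow = 6.
Certifying cut of size 6: {In→A, In→C, In→Core, In→D, In→Eg, In→F}.

6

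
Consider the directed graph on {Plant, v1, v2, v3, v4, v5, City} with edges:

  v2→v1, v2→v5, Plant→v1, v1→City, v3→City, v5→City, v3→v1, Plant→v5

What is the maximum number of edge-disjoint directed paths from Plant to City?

2

Assign every edge capacity 1; by Menger, the answer equals the max flow.
Path Plant→v1→City (+1); total 1.
Path Plant→v5→City (+1); total 2.
No residual Plant→City path; max flow = 2.
Certifying cut of size 2: {Plant→v1, Plant→v5}.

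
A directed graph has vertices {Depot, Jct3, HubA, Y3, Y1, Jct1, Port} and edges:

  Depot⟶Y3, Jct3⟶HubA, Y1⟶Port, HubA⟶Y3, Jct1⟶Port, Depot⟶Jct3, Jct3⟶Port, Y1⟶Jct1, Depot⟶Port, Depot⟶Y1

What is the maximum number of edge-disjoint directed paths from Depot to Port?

3

Assign every edge capacity 1; by Menger, the answer equals the max flow.
Path Depot→Port (+1); total 1.
Path Depot→Jct3→Port (+1); total 2.
Path Depot→Y1→Port (+1); total 3.
No residual Depot→Port path; max flow = 3.
Certifying cut of size 3: {Depot→Jct3, Depot→Port, Depot→Y1}.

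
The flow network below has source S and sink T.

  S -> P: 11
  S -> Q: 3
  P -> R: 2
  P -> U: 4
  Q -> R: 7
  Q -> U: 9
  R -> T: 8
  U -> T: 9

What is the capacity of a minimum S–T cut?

Augment S→P→R→T: bottleneck 2, flow now 2.
Augment S→P→U→T: bottleneck 4, flow now 6.
Augment S→Q→R→T: bottleneck 3, flow now 9.
No augmenting path remains; maximum flow = 9.
By max-flow min-cut, the minimum cut capacity equals the max flow.
In the residual graph, reachable from S: {S, P}.
Min-cut edges: S→Q (3), P→R (2), P→U (4); capacity 3 + 2 + 4 = 9.

9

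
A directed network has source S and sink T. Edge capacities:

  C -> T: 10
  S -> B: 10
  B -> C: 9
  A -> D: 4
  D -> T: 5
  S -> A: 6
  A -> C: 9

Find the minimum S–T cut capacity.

Augment S→A→C→T: bottleneck 6, flow now 6.
Augment S→B→C→T: bottleneck 4, flow now 10.
Augment S→B→C→A→D→T: bottleneck 4, flow now 14. (uses reverse residual edge)
No augmenting path remains; maximum flow = 14.
By max-flow min-cut, the minimum cut capacity equals the max flow.
In the residual graph, reachable from S: {S, A, B, C}.
Min-cut edges: A→D (4), C→T (10); capacity 4 + 10 = 14.

14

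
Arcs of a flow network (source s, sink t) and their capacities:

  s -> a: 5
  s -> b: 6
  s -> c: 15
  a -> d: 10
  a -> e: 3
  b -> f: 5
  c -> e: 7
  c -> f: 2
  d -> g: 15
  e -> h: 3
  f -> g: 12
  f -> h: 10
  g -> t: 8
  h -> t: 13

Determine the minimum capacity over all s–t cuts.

15

Augment s→a→d→g→t: bottleneck 5, flow now 5.
Augment s→b→f→g→t: bottleneck 3, flow now 8.
Augment s→b→f→h→t: bottleneck 2, flow now 10.
Augment s→c→e→h→t: bottleneck 3, flow now 13.
Augment s→c→f→h→t: bottleneck 2, flow now 15.
No augmenting path remains; maximum flow = 15.
By max-flow min-cut, the minimum cut capacity equals the max flow.
In the residual graph, reachable from s: {s, b, c, e}.
Min-cut edges: s→a (5), b→f (5), c→f (2), e→h (3); capacity 5 + 5 + 2 + 3 = 15.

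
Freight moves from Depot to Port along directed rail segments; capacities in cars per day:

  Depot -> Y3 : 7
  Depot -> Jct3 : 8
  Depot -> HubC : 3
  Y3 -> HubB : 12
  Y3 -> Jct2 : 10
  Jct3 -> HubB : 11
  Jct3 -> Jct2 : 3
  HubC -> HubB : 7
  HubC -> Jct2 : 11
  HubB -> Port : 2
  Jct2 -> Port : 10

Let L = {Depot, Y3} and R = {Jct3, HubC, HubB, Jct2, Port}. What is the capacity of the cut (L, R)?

33

Edges leaving {Depot, Y3}: Depot→Jct3 (8), Depot→HubC (3), Y3→HubB (12), Y3→Jct2 (10).
Cut capacity = 8 + 3 + 12 + 10 = 33.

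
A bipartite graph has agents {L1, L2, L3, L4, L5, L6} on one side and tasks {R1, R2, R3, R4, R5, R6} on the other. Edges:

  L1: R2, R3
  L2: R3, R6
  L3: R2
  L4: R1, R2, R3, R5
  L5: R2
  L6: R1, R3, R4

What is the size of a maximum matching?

Unit-capacity flow: source→left, listed edges, right→sink; max matching = max flow.
Augmenting path L1→R2 (+1); matched 1.
Augmenting path L2→R3 (+1); matched 2.
Augmenting path L4→R1 (+1); matched 3.
Augmenting path L6→R4 (+1); matched 4.
Augmenting path L3→R2→L1→R3→L2→R6 (+1); matched 5.
No augmenting path remains; maximum matching = 5.
König certificate: {L1, L2, L4, L6, R2} is a vertex cover of size 5 (every listed pair touches it), so no matching can be larger.

5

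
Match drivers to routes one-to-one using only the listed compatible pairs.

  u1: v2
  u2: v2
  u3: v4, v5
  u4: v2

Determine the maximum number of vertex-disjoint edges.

Unit-capacity flow: source→left, listed edges, right→sink; max matching = max flow.
Augmenting path u1→v2 (+1); matched 1.
Augmenting path u3→v4 (+1); matched 2.
No augmenting path remains; maximum matching = 2.
König certificate: {u3, v2} is a vertex cover of size 2 (every listed pair touches it), so no matching can be larger.

2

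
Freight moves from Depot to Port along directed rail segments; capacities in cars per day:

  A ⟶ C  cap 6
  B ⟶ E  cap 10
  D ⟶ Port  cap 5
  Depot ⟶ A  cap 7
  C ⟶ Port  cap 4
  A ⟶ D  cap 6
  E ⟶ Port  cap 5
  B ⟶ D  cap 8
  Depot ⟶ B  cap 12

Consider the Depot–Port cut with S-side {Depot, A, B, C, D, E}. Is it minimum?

Given cut capacity: 4 + 5 + 5 = 14.
Augment Depot→A→C→Port: bottleneck 4, flow now 4.
Augment Depot→A→D→Port: bottleneck 3, flow now 7.
Augment Depot→B→D→Port: bottleneck 2, flow now 9.
Augment Depot→B→E→Port: bottleneck 5, flow now 14.
No augmenting path remains; maximum flow = 14.
Cut capacity 14 equals the max flow, so it is a minimum cut.

Yes — it is a minimum cut (capacity 14).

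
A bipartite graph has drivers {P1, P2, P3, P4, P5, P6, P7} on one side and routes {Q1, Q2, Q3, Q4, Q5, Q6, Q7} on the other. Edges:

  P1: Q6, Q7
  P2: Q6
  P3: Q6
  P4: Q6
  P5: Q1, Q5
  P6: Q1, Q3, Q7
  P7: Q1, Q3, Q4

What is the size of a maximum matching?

Unit-capacity flow: source→left, listed edges, right→sink; max matching = max flow.
Augmenting path P1→Q6 (+1); matched 1.
Augmenting path P5→Q1 (+1); matched 2.
Augmenting path P6→Q3 (+1); matched 3.
Augmenting path P7→Q4 (+1); matched 4.
Augmenting path P2→Q6→P1→Q7 (+1); matched 5.
No augmenting path remains; maximum matching = 5.
König certificate: {P1, P5, P6, P7, Q6} is a vertex cover of size 5 (every listed pair touches it), so no matching can be larger.

5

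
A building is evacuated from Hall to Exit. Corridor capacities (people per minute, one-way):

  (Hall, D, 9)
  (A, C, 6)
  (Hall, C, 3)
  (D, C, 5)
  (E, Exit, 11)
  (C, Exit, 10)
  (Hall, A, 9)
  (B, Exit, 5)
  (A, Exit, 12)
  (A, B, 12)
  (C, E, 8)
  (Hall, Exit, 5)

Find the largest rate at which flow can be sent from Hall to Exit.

Augment Hall→Exit: bottleneck 5, flow now 5.
Augment Hall→A→Exit: bottleneck 9, flow now 14.
Augment Hall→C→Exit: bottleneck 3, flow now 17.
Augment Hall→D→C→Exit: bottleneck 5, flow now 22.
No augmenting path remains; maximum flow = 22.
In the residual graph, reachable from Hall: {Hall, D}.
Min-cut edges: Hall→A (9), Hall→C (3), Hall→Exit (5), D→C (5); capacity 9 + 3 + 5 + 5 = 22.
This cut is saturated, so no flow can exceed 22.

22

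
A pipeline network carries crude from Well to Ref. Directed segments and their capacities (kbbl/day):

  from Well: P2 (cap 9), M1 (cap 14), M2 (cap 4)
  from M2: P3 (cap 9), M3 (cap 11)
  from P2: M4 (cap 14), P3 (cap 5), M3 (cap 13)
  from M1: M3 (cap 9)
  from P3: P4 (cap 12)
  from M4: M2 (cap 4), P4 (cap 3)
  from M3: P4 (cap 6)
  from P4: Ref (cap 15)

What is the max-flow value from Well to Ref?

15

Augment Well→M2→P3→P4→Ref: bottleneck 4, flow now 4.
Augment Well→P2→P3→P4→Ref: bottleneck 5, flow now 9.
Augment Well→P2→M4→P4→Ref: bottleneck 3, flow now 12.
Augment Well→P2→M3→P4→Ref: bottleneck 1, flow now 13.
Augment Well→M1→M3→P4→Ref: bottleneck 2, flow now 15.
No augmenting path remains; maximum flow = 15.
In the residual graph, reachable from Well: {Well, M2, P2, M1, P3, M4, M3, P4}.
Min-cut edges: P4→Ref (15); capacity 15 = 15.
This cut is saturated, so no flow can exceed 15.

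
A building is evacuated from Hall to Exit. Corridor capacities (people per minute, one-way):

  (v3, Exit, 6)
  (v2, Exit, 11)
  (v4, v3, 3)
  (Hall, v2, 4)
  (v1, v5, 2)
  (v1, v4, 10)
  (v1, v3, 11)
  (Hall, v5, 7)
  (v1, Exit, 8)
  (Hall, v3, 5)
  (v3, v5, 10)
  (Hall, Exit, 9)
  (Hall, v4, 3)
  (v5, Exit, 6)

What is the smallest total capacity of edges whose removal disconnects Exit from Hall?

25

Augment Hall→Exit: bottleneck 9, flow now 9.
Augment Hall→v2→Exit: bottleneck 4, flow now 13.
Augment Hall→v3→Exit: bottleneck 5, flow now 18.
Augment Hall→v5→Exit: bottleneck 6, flow now 24.
Augment Hall→v4→v3→Exit: bottleneck 1, flow now 25.
No augmenting path remains; maximum flow = 25.
By max-flow min-cut, the minimum cut capacity equals the max flow.
In the residual graph, reachable from Hall: {Hall, v3, v4, v5}.
Min-cut edges: Hall→v2 (4), Hall→Exit (9), v3→Exit (6), v5→Exit (6); capacity 4 + 9 + 6 + 6 = 25.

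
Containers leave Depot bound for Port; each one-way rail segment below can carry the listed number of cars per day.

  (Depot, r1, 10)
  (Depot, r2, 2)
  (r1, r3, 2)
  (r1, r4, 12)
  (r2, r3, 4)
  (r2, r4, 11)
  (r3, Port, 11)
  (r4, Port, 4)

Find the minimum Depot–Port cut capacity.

Augment Depot→r1→r3→Port: bottleneck 2, flow now 2.
Augment Depot→r1→r4→Port: bottleneck 4, flow now 6.
Augment Depot→r2→r3→Port: bottleneck 2, flow now 8.
No augmenting path remains; maximum flow = 8.
By max-flow min-cut, the minimum cut capacity equals the max flow.
In the residual graph, reachable from Depot: {Depot, r1, r4}.
Min-cut edges: Depot→r2 (2), r1→r3 (2), r4→Port (4); capacity 2 + 2 + 4 = 8.

8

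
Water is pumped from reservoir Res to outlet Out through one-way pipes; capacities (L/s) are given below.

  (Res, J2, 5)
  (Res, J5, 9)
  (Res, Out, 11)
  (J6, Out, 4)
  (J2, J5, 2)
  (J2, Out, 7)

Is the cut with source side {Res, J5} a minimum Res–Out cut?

Given cut capacity: 5 + 11 = 16.
Augment Res→Out: bottleneck 11, flow now 11.
Augment Res→J2→Out: bottleneck 5, flow now 16.
No augmenting path remains; maximum flow = 16.
Cut capacity 16 equals the max flow, so it is a minimum cut.

Yes — it is a minimum cut (capacity 16).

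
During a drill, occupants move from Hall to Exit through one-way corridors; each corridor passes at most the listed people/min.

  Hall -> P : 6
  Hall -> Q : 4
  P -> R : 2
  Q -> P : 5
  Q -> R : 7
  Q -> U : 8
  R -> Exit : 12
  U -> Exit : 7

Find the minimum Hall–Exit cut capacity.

6

Augment Hall→P→R→Exit: bottleneck 2, flow now 2.
Augment Hall→Q→R→Exit: bottleneck 4, flow now 6.
No augmenting path remains; maximum flow = 6.
By max-flow min-cut, the minimum cut capacity equals the max flow.
In the residual graph, reachable from Hall: {Hall, P}.
Min-cut edges: Hall→Q (4), P→R (2); capacity 4 + 2 = 6.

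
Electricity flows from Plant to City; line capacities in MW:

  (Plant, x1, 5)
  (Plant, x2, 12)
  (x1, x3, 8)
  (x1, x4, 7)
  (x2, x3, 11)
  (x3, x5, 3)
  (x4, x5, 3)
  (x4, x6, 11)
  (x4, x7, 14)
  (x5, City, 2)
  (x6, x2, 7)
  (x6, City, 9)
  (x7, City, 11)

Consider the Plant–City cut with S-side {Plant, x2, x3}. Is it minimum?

No — its capacity is 8, but the minimum cut has capacity 7.

Given cut capacity: 5 + 3 = 8.
Augment Plant→x1→x3→x5→City: bottleneck 2, flow now 2.
Augment Plant→x1→x4→x6→City: bottleneck 3, flow now 5.
Augment Plant→x2→x3→x1→x4→x6→City: bottleneck 2, flow now 7. (uses reverse residual edge)
No augmenting path remains; maximum flow = 7.
In the residual graph, reachable from Plant: {Plant, x2, x3, x5}.
Min-cut edges: Plant→x1 (5), x5→City (2); capacity 5 + 2 = 7.
Cut capacity 8 exceeds the max flow 7, so it is not minimum.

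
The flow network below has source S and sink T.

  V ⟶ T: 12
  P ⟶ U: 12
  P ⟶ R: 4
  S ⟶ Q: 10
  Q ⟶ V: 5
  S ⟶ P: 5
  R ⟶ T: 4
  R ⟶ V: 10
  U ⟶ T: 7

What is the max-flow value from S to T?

10

Augment S→P→R→T: bottleneck 4, flow now 4.
Augment S→P→U→T: bottleneck 1, flow now 5.
Augment S→Q→V→T: bottleneck 5, flow now 10.
No augmenting path remains; maximum flow = 10.
In the residual graph, reachable from S: {S, Q}.
Min-cut edges: S→P (5), Q→V (5); capacity 5 + 5 = 10.
This cut is saturated, so no flow can exceed 10.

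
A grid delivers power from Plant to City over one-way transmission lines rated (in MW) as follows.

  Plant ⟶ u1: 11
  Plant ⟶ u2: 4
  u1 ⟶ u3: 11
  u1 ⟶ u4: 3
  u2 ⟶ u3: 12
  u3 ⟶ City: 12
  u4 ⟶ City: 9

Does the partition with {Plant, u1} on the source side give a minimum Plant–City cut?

Given cut capacity: 4 + 11 + 3 = 18.
Augment Plant→u1→u3→City: bottleneck 11, flow now 11.
Augment Plant→u2→u3→City: bottleneck 1, flow now 12.
Augment Plant→u2→u3→u1→u4→City: bottleneck 3, flow now 15. (uses reverse residual edge)
No augmenting path remains; maximum flow = 15.
In the residual graph, reachable from Plant: {Plant}.
Min-cut edges: Plant→u1 (11), Plant→u2 (4); capacity 11 + 4 = 15.
Cut capacity 18 exceeds the max flow 15, so it is not minimum.

No — its capacity is 18, but the minimum cut has capacity 15.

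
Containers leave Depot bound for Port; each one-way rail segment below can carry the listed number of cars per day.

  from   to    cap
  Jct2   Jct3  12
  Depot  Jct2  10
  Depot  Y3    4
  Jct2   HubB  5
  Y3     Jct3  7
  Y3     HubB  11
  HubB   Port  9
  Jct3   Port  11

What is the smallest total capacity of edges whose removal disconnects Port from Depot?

14

Augment Depot→Y3→HubB→Port: bottleneck 4, flow now 4.
Augment Depot→Jct2→HubB→Port: bottleneck 5, flow now 9.
Augment Depot→Jct2→Jct3→Port: bottleneck 5, flow now 14.
No augmenting path remains; maximum flow = 14.
By max-flow min-cut, the minimum cut capacity equals the max flow.
In the residual graph, reachable from Depot: {Depot}.
Min-cut edges: Depot→Y3 (4), Depot→Jct2 (10); capacity 4 + 10 = 14.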